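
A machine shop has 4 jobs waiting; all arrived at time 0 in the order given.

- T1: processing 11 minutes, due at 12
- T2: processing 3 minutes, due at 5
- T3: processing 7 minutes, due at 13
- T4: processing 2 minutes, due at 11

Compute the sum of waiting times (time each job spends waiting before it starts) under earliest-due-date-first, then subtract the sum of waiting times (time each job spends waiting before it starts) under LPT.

-26

EDD (increasing due date): T2 T4 T1 T3.
T2: waits 0, runs 0→3
T4: waits 3, runs 3→5
T1: waits 5, runs 5→16
T3: waits 16, runs 16→23
Sum = 0+3+5+16 = 24.
LPT (decreasing processing time): T1 T3 T2 T4.
T1: waits 0, runs 0→11
T3: waits 11, runs 11→18
T2: waits 18, runs 18→21
T4: waits 21, runs 21→23
Sum = 0+11+18+21 = 50.
Difference = 24 − 50 = -26.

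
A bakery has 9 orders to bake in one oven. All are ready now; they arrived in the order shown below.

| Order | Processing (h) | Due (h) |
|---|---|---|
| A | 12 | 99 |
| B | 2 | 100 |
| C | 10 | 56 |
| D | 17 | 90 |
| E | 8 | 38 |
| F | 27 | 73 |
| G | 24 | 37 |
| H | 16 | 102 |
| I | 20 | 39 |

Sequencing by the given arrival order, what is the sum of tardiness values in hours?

FIFO (arrival order): A B C D E F G H I.
A: 0→12, due 99, tardiness 0
B: 12→14, due 100, tardiness 0
C: 14→24, due 56, tardiness 0
D: 24→41, due 90, tardiness 0
E: 41→49, due 38, tardiness 11
F: 49→76, due 73, tardiness 3
G: 76→100, due 37, tardiness 63
H: 100→116, due 102, tardiness 14
I: 116→136, due 39, tardiness 97
Sum = 0+0+0+0+11+3+63+14+97 = 188.

188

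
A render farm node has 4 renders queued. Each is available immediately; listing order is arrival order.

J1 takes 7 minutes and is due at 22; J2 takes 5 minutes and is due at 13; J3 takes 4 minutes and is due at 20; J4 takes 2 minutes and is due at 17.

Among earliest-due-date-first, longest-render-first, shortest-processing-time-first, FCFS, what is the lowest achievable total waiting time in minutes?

EDD (increasing due date): J2 J4 J3 J1.
J2: waits 0, runs 0→5
J4: waits 5, runs 5→7
J3: waits 7, runs 7→11
J1: waits 11, runs 11→18
Sum = 0+5+7+11 = 23.
LPT (decreasing processing time): J1 J2 J3 J4.
J1: waits 0, runs 0→7
J2: waits 7, runs 7→12
J3: waits 12, runs 12→16
J4: waits 16, runs 16→18
Sum = 0+7+12+16 = 35.
SPT (increasing processing time): J4 J3 J2 J1.
J4: waits 0, runs 0→2
J3: waits 2, runs 2→6
J2: waits 6, runs 6→11
J1: waits 11, runs 11→18
Sum = 0+2+6+11 = 19.
FIFO (arrival order): J1 J2 J3 J4.
J1: waits 0, runs 0→7
J2: waits 7, runs 7→12
J3: waits 12, runs 12→16
J4: waits 16, runs 16→18
Sum = 0+7+12+16 = 35.
EDD 23, LPT 35, SPT 19, FIFO 35 → minimum 19.

19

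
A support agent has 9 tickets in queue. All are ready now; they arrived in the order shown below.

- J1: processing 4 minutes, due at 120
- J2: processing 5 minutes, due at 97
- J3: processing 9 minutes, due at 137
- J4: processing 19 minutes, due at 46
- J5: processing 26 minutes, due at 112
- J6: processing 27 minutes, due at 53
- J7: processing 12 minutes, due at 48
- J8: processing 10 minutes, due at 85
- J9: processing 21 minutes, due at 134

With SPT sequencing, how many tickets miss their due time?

2

SPT (increasing processing time): J1 J2 J3 J8 J7 J4 J9 J5 J6.
J1: 0→4, due 120, tardiness 0
J2: 4→9, due 97, tardiness 0
J3: 9→18, due 137, tardiness 0
J8: 18→28, due 85, tardiness 0
J7: 28→40, due 48, tardiness 0
J4: 40→59, due 46, tardiness 13
J9: 59→80, due 134, tardiness 0
J5: 80→106, due 112, tardiness 0
J6: 106→133, due 53, tardiness 80
Late tickets: 2.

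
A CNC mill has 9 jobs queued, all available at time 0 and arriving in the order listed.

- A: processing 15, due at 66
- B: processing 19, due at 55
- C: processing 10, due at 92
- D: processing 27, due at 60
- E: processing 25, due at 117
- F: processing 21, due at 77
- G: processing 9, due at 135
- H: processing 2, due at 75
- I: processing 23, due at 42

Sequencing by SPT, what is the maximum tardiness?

SPT (increasing processing time): H G C A B F I E D.
H: 0→2, due 75, tardiness 0
G: 2→11, due 135, tardiness 0
C: 11→21, due 92, tardiness 0
A: 21→36, due 66, tardiness 0
B: 36→55, due 55, tardiness 0
F: 55→76, due 77, tardiness 0
I: 76→99, due 42, tardiness 57
E: 99→124, due 117, tardiness 7
D: 124→151, due 60, tardiness 91
Maximum = 91.

91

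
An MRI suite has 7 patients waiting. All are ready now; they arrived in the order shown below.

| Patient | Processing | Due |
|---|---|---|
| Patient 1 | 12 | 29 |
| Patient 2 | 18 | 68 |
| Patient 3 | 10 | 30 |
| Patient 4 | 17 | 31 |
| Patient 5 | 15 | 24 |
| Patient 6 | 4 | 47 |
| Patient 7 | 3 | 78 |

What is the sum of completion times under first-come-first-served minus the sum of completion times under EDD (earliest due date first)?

20

FIFO (arrival order): Patient 1 Patient 2 Patient 3 Patient 4 Patient 5 Patient 6 Patient 7.
Patient 1: 0→12
Patient 2: 12→30
Patient 3: 30→40
Patient 4: 40→57
Patient 5: 57→72
Patient 6: 72→76
Patient 7: 76→79
Sum = 12+30+40+57+72+76+79 = 366.
EDD (increasing due date): Patient 5 Patient 1 Patient 3 Patient 4 Patient 6 Patient 2 Patient 7.
Patient 5: 0→15
Patient 1: 15→27
Patient 3: 27→37
Patient 4: 37→54
Patient 6: 54→58
Patient 2: 58→76
Patient 7: 76→79
Sum = 15+27+37+54+58+76+79 = 346.
Difference = 366 − 346 = 20.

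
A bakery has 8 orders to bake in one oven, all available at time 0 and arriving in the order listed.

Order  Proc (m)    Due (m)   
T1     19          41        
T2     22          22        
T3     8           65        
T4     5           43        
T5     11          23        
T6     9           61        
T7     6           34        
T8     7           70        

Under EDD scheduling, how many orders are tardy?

EDD (increasing due date): T2 T5 T7 T1 T4 T6 T3 T8.
T2: 0→22, due 22, tardiness 0
T5: 22→33, due 23, tardiness 10
T7: 33→39, due 34, tardiness 5
T1: 39→58, due 41, tardiness 17
T4: 58→63, due 43, tardiness 20
T6: 63→72, due 61, tardiness 11
T3: 72→80, due 65, tardiness 15
T8: 80→87, due 70, tardiness 17
Late orders: 7.

7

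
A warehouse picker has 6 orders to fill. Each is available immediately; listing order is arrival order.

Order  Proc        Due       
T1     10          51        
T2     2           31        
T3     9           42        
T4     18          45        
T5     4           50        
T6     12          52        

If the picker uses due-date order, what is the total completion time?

EDD (increasing due date): T2 T3 T4 T5 T1 T6.
T2: 0→2
T3: 2→11
T4: 11→29
T5: 29→33
T1: 33→43
T6: 43→55
Sum = 2+11+29+33+43+55 = 173.

173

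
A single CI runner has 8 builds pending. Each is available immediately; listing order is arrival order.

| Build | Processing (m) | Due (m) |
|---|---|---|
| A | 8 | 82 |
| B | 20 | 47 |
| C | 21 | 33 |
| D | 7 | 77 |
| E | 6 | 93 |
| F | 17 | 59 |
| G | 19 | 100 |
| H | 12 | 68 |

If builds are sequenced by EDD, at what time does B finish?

EDD (increasing due date): C B F H D A E G.
C: 0→21
B: 21→41

41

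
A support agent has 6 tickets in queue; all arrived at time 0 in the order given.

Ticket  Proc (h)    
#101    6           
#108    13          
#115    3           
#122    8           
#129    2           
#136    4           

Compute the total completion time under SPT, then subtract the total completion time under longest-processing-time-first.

-72

SPT (increasing processing time): #129 #115 #136 #101 #122 #108.
#129: 0→2
#115: 2→5
#136: 5→9
#101: 9→15
#122: 15→23
#108: 23→36
Sum = 2+5+9+15+23+36 = 90.
LPT (decreasing processing time): #108 #122 #101 #136 #115 #129.
#108: 0→13
#122: 13→21
#101: 21→27
#136: 27→31
#115: 31→34
#129: 34→36
Sum = 13+21+27+31+34+36 = 162.
Difference = 90 − 162 = -72.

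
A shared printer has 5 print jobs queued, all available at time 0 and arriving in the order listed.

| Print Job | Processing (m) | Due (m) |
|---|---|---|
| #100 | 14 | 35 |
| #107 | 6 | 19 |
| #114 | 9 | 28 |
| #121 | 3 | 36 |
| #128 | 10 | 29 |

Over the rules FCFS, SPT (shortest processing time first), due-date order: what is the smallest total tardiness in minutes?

7

FIFO (arrival order): #100 #107 #114 #121 #128.
#100: 0→14, due 35, tardiness 0
#107: 14→20, due 19, tardiness 1
#114: 20→29, due 28, tardiness 1
#121: 29→32, due 36, tardiness 0
#128: 32→42, due 29, tardiness 13
Sum = 0+1+1+0+13 = 15.
SPT (increasing processing time): #121 #107 #114 #128 #100.
#121: 0→3, due 36, tardiness 0
#107: 3→9, due 19, tardiness 0
#114: 9→18, due 28, tardiness 0
#128: 18→28, due 29, tardiness 0
#100: 28→42, due 35, tardiness 7
Sum = 0+0+0+0+7 = 7.
EDD (increasing due date): #107 #114 #128 #100 #121.
#107: 0→6, due 19, tardiness 0
#114: 6→15, due 28, tardiness 0
#128: 15→25, due 29, tardiness 0
#100: 25→39, due 35, tardiness 4
#121: 39→42, due 36, tardiness 6
Sum = 0+0+0+4+6 = 10.
FIFO 15, SPT 7, EDD 10 → minimum 7.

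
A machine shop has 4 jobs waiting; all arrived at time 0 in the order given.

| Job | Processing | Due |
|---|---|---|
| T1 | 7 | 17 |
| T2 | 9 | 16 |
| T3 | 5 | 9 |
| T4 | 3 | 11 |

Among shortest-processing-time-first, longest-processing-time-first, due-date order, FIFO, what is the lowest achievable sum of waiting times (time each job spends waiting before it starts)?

26

SPT (increasing processing time): T4 T3 T1 T2.
T4: waits 0, runs 0→3
T3: waits 3, runs 3→8
T1: waits 8, runs 8→15
T2: waits 15, runs 15→24
Sum = 0+3+8+15 = 26.
LPT (decreasing processing time): T2 T1 T3 T4.
T2: waits 0, runs 0→9
T1: waits 9, runs 9→16
T3: waits 16, runs 16→21
T4: waits 21, runs 21→24
Sum = 0+9+16+21 = 46.
EDD (increasing due date): T3 T4 T2 T1.
T3: waits 0, runs 0→5
T4: waits 5, runs 5→8
T2: waits 8, runs 8→17
T1: waits 17, runs 17→24
Sum = 0+5+8+17 = 30.
FIFO (arrival order): T1 T2 T3 T4.
T1: waits 0, runs 0→7
T2: waits 7, runs 7→16
T3: waits 16, runs 16→21
T4: waits 21, runs 21→24
Sum = 0+7+16+21 = 44.
SPT 26, LPT 46, EDD 30, FIFO 44 → minimum 26.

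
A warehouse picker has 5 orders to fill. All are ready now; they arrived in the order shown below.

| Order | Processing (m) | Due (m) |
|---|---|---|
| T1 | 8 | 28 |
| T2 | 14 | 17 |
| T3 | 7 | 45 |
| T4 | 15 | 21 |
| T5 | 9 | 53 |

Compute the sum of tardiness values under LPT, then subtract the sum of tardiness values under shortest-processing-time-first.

-15

LPT (decreasing processing time): T4 T2 T5 T1 T3.
T4: 0→15, due 21, tardiness 0
T2: 15→29, due 17, tardiness 12
T5: 29→38, due 53, tardiness 0
T1: 38→46, due 28, tardiness 18
T3: 46→53, due 45, tardiness 8
Sum = 0+12+0+18+8 = 38.
SPT (increasing processing time): T3 T1 T5 T2 T4.
T3: 0→7, due 45, tardiness 0
T1: 7→15, due 28, tardiness 0
T5: 15→24, due 53, tardiness 0
T2: 24→38, due 17, tardiness 21
T4: 38→53, due 21, tardiness 32
Sum = 0+0+0+21+32 = 53.
Difference = 38 − 53 = -15.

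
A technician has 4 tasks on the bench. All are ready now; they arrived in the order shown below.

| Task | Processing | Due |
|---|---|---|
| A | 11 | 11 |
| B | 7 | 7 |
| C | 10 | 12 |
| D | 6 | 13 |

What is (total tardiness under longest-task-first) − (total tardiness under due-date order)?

LPT (decreasing processing time): A C B D.
A: 0→11, due 11, tardiness 0
C: 11→21, due 12, tardiness 9
B: 21→28, due 7, tardiness 21
D: 28→34, due 13, tardiness 21
Sum = 0+9+21+21 = 51.
EDD (increasing due date): B A C D.
B: 0→7, due 7, tardiness 0
A: 7→18, due 11, tardiness 7
C: 18→28, due 12, tardiness 16
D: 28→34, due 13, tardiness 21
Sum = 0+7+16+21 = 44.
Difference = 51 − 44 = 7.

7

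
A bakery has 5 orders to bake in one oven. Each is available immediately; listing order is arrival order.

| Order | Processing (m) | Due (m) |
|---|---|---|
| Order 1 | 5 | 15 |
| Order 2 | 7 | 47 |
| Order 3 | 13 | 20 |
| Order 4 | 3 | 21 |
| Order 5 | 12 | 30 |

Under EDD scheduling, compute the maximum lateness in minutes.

EDD (increasing due date): Order 1 Order 3 Order 4 Order 5 Order 2.
Order 1: 0→5, due 15, lateness -10
Order 3: 5→18, due 20, lateness -2
Order 4: 18→21, due 21, lateness 0
Order 5: 21→33, due 30, lateness 3
Order 2: 33→40, due 47, lateness -7
Maximum = 3.

3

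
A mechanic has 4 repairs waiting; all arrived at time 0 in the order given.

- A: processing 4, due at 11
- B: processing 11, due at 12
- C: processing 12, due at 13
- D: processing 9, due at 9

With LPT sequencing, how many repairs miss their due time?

LPT (decreasing processing time): C B D A.
C: 0→12, due 13, tardiness 0
B: 12→23, due 12, tardiness 11
D: 23→32, due 9, tardiness 23
A: 32→36, due 11, tardiness 25
Late repairs: 3.

3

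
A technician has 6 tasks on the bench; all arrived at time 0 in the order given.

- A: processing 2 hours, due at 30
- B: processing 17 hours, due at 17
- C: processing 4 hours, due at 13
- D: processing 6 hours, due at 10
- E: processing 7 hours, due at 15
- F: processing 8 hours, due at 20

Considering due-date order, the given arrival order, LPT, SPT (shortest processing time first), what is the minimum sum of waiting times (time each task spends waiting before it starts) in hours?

66

EDD (increasing due date): D C E B F A.
D: waits 0, runs 0→6
C: waits 6, runs 6→10
E: waits 10, runs 10→17
B: waits 17, runs 17→34
F: waits 34, runs 34→42
A: waits 42, runs 42→44
Sum = 0+6+10+17+34+42 = 109.
FIFO (arrival order): A B C D E F.
A: waits 0, runs 0→2
B: waits 2, runs 2→19
C: waits 19, runs 19→23
D: waits 23, runs 23→29
E: waits 29, runs 29→36
F: waits 36, runs 36→44
Sum = 0+2+19+23+29+36 = 109.
LPT (decreasing processing time): B F E D C A.
B: waits 0, runs 0→17
F: waits 17, runs 17→25
E: waits 25, runs 25→32
D: waits 32, runs 32→38
C: waits 38, runs 38→42
A: waits 42, runs 42→44
Sum = 0+17+25+32+38+42 = 154.
SPT (increasing processing time): A C D E F B.
A: waits 0, runs 0→2
C: waits 2, runs 2→6
D: waits 6, runs 6→12
E: waits 12, runs 12→19
F: waits 19, runs 19→27
B: waits 27, runs 27→44
Sum = 0+2+6+12+19+27 = 66.
EDD 109, FIFO 109, LPT 154, SPT 66 → minimum 66.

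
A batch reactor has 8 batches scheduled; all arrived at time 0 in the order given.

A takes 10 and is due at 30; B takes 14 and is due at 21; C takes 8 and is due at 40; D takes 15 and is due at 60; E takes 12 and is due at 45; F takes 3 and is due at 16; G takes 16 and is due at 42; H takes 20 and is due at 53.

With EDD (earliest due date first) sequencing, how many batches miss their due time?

4

EDD (increasing due date): F B A C G E H D.
F: 0→3, due 16, tardiness 0
B: 3→17, due 21, tardiness 0
A: 17→27, due 30, tardiness 0
C: 27→35, due 40, tardiness 0
G: 35→51, due 42, tardiness 9
E: 51→63, due 45, tardiness 18
H: 63→83, due 53, tardiness 30
D: 83→98, due 60, tardiness 38
Late batches: 4.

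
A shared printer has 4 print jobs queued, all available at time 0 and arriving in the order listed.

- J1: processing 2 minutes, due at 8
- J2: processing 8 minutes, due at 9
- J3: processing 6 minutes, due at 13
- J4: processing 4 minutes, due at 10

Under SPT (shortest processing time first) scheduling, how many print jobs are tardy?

1

SPT (increasing processing time): J1 J4 J3 J2.
J1: 0→2, due 8, tardiness 0
J4: 2→6, due 10, tardiness 0
J3: 6→12, due 13, tardiness 0
J2: 12→20, due 9, tardiness 11
Late print jobs: 1.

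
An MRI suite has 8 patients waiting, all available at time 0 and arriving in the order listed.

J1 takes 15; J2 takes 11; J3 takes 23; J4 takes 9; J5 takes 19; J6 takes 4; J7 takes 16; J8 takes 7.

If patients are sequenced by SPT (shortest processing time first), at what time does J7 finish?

62

SPT (increasing processing time): J6 J8 J4 J2 J1 J7 J5 J3.
J6: 0→4
J8: 4→11
J4: 11→20
J2: 20→31
J1: 31→46
J7: 46→62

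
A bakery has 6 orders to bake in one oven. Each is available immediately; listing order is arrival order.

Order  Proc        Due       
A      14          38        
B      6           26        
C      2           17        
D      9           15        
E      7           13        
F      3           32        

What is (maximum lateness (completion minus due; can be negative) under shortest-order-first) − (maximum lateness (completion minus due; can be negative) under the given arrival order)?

SPT (increasing processing time): C F B E D A.
C: 0→2, due 17, lateness -15
F: 2→5, due 32, lateness -27
B: 5→11, due 26, lateness -15
E: 11→18, due 13, lateness 5
D: 18→27, due 15, lateness 12
A: 27→41, due 38, lateness 3
Maximum = 12.
FIFO (arrival order): A B C D E F.
A: 0→14, due 38, lateness -24
B: 14→20, due 26, lateness -6
C: 20→22, due 17, lateness 5
D: 22→31, due 15, lateness 16
E: 31→38, due 13, lateness 25
F: 38→41, due 32, lateness 9
Maximum = 25.
Difference = 12 − 25 = -13.

-13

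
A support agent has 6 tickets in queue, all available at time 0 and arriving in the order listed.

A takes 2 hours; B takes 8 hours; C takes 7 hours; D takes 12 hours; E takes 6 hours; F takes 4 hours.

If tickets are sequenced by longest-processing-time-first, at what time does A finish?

39

LPT (decreasing processing time): D B C E F A.
D: 0→12
B: 12→20
C: 20→27
E: 27→33
F: 33→37
A: 37→39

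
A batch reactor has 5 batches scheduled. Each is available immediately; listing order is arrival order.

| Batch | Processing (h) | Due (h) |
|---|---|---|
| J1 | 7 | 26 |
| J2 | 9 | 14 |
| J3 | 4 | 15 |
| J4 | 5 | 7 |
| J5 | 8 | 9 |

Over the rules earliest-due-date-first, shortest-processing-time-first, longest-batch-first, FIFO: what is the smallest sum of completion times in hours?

86

EDD (increasing due date): J4 J5 J2 J3 J1.
J4: 0→5
J5: 5→13
J2: 13→22
J3: 22→26
J1: 26→33
Sum = 5+13+22+26+33 = 99.
SPT (increasing processing time): J3 J4 J1 J5 J2.
J3: 0→4
J4: 4→9
J1: 9→16
J5: 16→24
J2: 24→33
Sum = 4+9+16+24+33 = 86.
LPT (decreasing processing time): J2 J5 J1 J4 J3.
J2: 0→9
J5: 9→17
J1: 17→24
J4: 24→29
J3: 29→33
Sum = 9+17+24+29+33 = 112.
FIFO (arrival order): J1 J2 J3 J4 J5.
J1: 0→7
J2: 7→16
J3: 16→20
J4: 20→25
J5: 25→33
Sum = 7+16+20+25+33 = 101.
EDD 99, SPT 86, LPT 112, FIFO 101 → minimum 86.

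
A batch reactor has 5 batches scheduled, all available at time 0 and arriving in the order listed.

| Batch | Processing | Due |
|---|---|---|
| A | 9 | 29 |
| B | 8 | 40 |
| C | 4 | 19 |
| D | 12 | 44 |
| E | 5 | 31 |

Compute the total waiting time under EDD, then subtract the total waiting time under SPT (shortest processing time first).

5

EDD (increasing due date): C A E B D.
C: waits 0, runs 0→4
A: waits 4, runs 4→13
E: waits 13, runs 13→18
B: waits 18, runs 18→26
D: waits 26, runs 26→38
Sum = 0+4+13+18+26 = 61.
SPT (increasing processing time): C E B A D.
C: waits 0, runs 0→4
E: waits 4, runs 4→9
B: waits 9, runs 9→17
A: waits 17, runs 17→26
D: waits 26, runs 26→38
Sum = 0+4+9+17+26 = 56.
Difference = 61 − 56 = 5.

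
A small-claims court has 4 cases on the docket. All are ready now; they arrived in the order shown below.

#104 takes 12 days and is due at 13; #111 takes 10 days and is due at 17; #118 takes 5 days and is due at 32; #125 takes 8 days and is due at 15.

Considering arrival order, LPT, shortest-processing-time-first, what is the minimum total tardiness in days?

FIFO (arrival order): #104 #111 #118 #125.
#104: 0→12, due 13, tardiness 0
#111: 12→22, due 17, tardiness 5
#118: 22→27, due 32, tardiness 0
#125: 27→35, due 15, tardiness 20
Sum = 0+5+0+20 = 25.
LPT (decreasing processing time): #104 #111 #125 #118.
#104: 0→12, due 13, tardiness 0
#111: 12→22, due 17, tardiness 5
#125: 22→30, due 15, tardiness 15
#118: 30→35, due 32, tardiness 3
Sum = 0+5+15+3 = 23.
SPT (increasing processing time): #118 #125 #111 #104.
#118: 0→5, due 32, tardiness 0
#125: 5→13, due 15, tardiness 0
#111: 13→23, due 17, tardiness 6
#104: 23→35, due 13, tardiness 22
Sum = 0+0+6+22 = 28.
FIFO 25, LPT 23, SPT 28 → minimum 23.

23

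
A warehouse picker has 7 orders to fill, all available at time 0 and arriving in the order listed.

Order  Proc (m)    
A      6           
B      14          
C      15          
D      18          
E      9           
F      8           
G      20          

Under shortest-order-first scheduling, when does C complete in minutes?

SPT (increasing processing time): A F E B C D G.
A: 0→6
F: 6→14
E: 14→23
B: 23→37
C: 37→52

52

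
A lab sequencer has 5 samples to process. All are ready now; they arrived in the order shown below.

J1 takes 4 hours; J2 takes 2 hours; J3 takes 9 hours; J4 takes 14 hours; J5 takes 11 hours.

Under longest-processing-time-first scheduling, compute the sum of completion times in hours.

151

LPT (decreasing processing time): J4 J5 J3 J1 J2.
J4: 0→14
J5: 14→25
J3: 25→34
J1: 34→38
J2: 38→40
Sum = 14+25+34+38+40 = 151.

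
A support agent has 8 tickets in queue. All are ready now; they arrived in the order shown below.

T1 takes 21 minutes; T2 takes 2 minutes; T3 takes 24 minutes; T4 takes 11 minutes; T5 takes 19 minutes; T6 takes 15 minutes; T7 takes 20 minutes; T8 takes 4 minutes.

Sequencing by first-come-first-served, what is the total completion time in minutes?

546

FIFO (arrival order): T1 T2 T3 T4 T5 T6 T7 T8.
T1: 0→21
T2: 21→23
T3: 23→47
T4: 47→58
T5: 58→77
T6: 77→92
T7: 92→112
T8: 112→116
Sum = 21+23+47+58+77+92+112+116 = 546.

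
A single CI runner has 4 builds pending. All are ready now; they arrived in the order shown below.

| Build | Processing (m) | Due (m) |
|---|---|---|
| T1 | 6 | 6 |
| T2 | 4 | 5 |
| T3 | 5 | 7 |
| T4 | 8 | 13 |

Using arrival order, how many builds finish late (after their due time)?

FIFO (arrival order): T1 T2 T3 T4.
T1: 0→6, due 6, tardiness 0
T2: 6→10, due 5, tardiness 5
T3: 10→15, due 7, tardiness 8
T4: 15→23, due 13, tardiness 10
Late builds: 3.

3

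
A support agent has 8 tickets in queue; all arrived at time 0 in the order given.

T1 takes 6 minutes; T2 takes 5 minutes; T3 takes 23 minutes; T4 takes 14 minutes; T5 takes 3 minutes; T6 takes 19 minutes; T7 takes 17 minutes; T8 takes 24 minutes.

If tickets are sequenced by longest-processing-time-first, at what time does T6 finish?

LPT (decreasing processing time): T8 T3 T6 T7 T4 T1 T2 T5.
T8: 0→24
T3: 24→47
T6: 47→66

66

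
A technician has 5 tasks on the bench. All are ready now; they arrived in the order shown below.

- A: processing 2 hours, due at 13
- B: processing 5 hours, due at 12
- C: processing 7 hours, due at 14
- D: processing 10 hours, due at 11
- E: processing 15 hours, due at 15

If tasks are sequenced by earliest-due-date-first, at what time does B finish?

EDD (increasing due date): D B A C E.
D: 0→10
B: 10→15

15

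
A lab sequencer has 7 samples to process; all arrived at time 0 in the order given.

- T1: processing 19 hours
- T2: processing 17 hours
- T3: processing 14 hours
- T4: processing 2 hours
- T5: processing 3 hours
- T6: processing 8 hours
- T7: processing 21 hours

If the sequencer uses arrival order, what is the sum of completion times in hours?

359

FIFO (arrival order): T1 T2 T3 T4 T5 T6 T7.
T1: 0→19
T2: 19→36
T3: 36→50
T4: 50→52
T5: 52→55
T6: 55→63
T7: 63→84
Sum = 19+36+50+52+55+63+84 = 359.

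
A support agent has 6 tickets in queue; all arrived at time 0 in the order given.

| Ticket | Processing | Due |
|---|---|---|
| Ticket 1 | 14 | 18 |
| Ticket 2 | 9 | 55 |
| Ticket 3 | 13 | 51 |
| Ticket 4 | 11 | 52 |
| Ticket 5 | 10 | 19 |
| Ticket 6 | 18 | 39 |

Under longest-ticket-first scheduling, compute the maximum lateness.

47

LPT (decreasing processing time): Ticket 6 Ticket 1 Ticket 3 Ticket 4 Ticket 5 Ticket 2.
Ticket 6: 0→18, due 39, lateness -21
Ticket 1: 18→32, due 18, lateness 14
Ticket 3: 32→45, due 51, lateness -6
Ticket 4: 45→56, due 52, lateness 4
Ticket 5: 56→66, due 19, lateness 47
Ticket 2: 66→75, due 55, lateness 20
Maximum = 47.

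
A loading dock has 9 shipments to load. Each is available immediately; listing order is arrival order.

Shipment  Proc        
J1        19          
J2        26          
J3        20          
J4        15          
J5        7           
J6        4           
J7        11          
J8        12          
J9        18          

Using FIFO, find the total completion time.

FIFO (arrival order): J1 J2 J3 J4 J5 J6 J7 J8 J9.
J1: 0→19
J2: 19→45
J3: 45→65
J4: 65→80
J5: 80→87
J6: 87→91
J7: 91→102
J8: 102→114
J9: 114→132
Sum = 19+45+65+80+87+91+102+114+132 = 735.

735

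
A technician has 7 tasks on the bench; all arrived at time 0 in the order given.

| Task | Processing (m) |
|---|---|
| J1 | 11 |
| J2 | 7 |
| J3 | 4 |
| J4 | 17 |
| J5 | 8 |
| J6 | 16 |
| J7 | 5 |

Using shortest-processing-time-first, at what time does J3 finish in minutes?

4

SPT (increasing processing time): J3 J7 J2 J5 J1 J6 J4.
J3: 0→4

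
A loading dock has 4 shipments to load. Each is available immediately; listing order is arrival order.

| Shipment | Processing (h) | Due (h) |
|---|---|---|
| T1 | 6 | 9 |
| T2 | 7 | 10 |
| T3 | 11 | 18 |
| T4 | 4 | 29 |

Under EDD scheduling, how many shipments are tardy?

EDD (increasing due date): T1 T2 T3 T4.
T1: 0→6, due 9, tardiness 0
T2: 6→13, due 10, tardiness 3
T3: 13→24, due 18, tardiness 6
T4: 24→28, due 29, tardiness 0
Late shipments: 2.

2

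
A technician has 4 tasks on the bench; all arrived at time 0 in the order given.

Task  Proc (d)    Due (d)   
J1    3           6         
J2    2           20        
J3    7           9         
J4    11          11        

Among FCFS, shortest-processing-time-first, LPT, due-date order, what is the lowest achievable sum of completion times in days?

42

FIFO (arrival order): J1 J2 J3 J4.
J1: 0→3
J2: 3→5
J3: 5→12
J4: 12→23
Sum = 3+5+12+23 = 43.
SPT (increasing processing time): J2 J1 J3 J4.
J2: 0→2
J1: 2→5
J3: 5→12
J4: 12→23
Sum = 2+5+12+23 = 42.
LPT (decreasing processing time): J4 J3 J1 J2.
J4: 0→11
J3: 11→18
J1: 18→21
J2: 21→23
Sum = 11+18+21+23 = 73.
EDD (increasing due date): J1 J3 J4 J2.
J1: 0→3
J3: 3→10
J4: 10→21
J2: 21→23
Sum = 3+10+21+23 = 57.
FIFO 43, SPT 42, LPT 73, EDD 57 → minimum 42.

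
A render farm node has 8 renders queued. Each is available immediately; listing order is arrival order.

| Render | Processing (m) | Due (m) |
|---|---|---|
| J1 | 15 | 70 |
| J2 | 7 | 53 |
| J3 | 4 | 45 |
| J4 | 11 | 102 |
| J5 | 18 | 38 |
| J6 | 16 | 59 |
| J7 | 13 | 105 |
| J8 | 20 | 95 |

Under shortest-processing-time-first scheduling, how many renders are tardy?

SPT (increasing processing time): J3 J2 J4 J7 J1 J6 J5 J8.
J3: 0→4, due 45, tardiness 0
J2: 4→11, due 53, tardiness 0
J4: 11→22, due 102, tardiness 0
J7: 22→35, due 105, tardiness 0
J1: 35→50, due 70, tardiness 0
J6: 50→66, due 59, tardiness 7
J5: 66→84, due 38, tardiness 46
J8: 84→104, due 95, tardiness 9
Late renders: 3.

3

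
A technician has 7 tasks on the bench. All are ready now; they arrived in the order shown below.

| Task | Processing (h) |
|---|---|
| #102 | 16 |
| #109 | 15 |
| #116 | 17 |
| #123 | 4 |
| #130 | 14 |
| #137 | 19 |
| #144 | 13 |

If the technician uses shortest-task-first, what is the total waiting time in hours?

239

SPT (increasing processing time): #123 #144 #130 #109 #102 #116 #137.
#123: waits 0, runs 0→4
#144: waits 4, runs 4→17
#130: waits 17, runs 17→31
#109: waits 31, runs 31→46
#102: waits 46, runs 46→62
#116: waits 62, runs 62→79
#137: waits 79, runs 79→98
Sum = 0+4+17+31+46+62+79 = 239.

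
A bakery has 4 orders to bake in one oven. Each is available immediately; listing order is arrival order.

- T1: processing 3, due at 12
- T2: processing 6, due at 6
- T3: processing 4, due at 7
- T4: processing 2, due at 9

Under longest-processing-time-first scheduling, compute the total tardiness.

LPT (decreasing processing time): T2 T3 T1 T4.
T2: 0→6, due 6, tardiness 0
T3: 6→10, due 7, tardiness 3
T1: 10→13, due 12, tardiness 1
T4: 13→15, due 9, tardiness 6
Sum = 0+3+1+6 = 10.

10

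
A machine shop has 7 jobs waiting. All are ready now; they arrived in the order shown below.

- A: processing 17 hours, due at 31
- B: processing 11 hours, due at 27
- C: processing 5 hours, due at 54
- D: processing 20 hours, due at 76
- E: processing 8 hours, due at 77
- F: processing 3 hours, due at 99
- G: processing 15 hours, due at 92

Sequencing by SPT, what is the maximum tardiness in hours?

28

SPT (increasing processing time): F C E B G A D.
F: 0→3, due 99, tardiness 0
C: 3→8, due 54, tardiness 0
E: 8→16, due 77, tardiness 0
B: 16→27, due 27, tardiness 0
G: 27→42, due 92, tardiness 0
A: 42→59, due 31, tardiness 28
D: 59→79, due 76, tardiness 3
Maximum = 28.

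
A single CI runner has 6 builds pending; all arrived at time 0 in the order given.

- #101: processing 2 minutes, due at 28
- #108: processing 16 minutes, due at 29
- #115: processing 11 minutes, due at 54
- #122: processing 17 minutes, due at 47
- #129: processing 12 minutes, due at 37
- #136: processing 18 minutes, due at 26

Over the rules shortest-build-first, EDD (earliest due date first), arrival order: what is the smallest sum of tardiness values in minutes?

58

SPT (increasing processing time): #101 #115 #129 #108 #122 #136.
#101: 0→2, due 28, tardiness 0
#115: 2→13, due 54, tardiness 0
#129: 13→25, due 37, tardiness 0
#108: 25→41, due 29, tardiness 12
#122: 41→58, due 47, tardiness 11
#136: 58→76, due 26, tardiness 50
Sum = 0+0+0+12+11+50 = 73.
EDD (increasing due date): #136 #101 #108 #129 #122 #115.
#136: 0→18, due 26, tardiness 0
#101: 18→20, due 28, tardiness 0
#108: 20→36, due 29, tardiness 7
#129: 36→48, due 37, tardiness 11
#122: 48→65, due 47, tardiness 18
#115: 65→76, due 54, tardiness 22
Sum = 0+0+7+11+18+22 = 58.
FIFO (arrival order): #101 #108 #115 #122 #129 #136.
#101: 0→2, due 28, tardiness 0
#108: 2→18, due 29, tardiness 0
#115: 18→29, due 54, tardiness 0
#122: 29→46, due 47, tardiness 0
#129: 46→58, due 37, tardiness 21
#136: 58→76, due 26, tardiness 50
Sum = 0+0+0+0+21+50 = 71.
SPT 73, EDD 58, FIFO 71 → minimum 58.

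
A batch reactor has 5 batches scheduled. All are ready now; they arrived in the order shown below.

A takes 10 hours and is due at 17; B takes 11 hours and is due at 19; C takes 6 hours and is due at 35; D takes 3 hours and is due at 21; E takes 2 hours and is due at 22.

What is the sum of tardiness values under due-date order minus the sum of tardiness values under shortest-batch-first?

-8

EDD (increasing due date): A B D E C.
A: 0→10, due 17, tardiness 0
B: 10→21, due 19, tardiness 2
D: 21→24, due 21, tardiness 3
E: 24→26, due 22, tardiness 4
C: 26→32, due 35, tardiness 0
Sum = 0+2+3+4+0 = 9.
SPT (increasing processing time): E D C A B.
E: 0→2, due 22, tardiness 0
D: 2→5, due 21, tardiness 0
C: 5→11, due 35, tardiness 0
A: 11→21, due 17, tardiness 4
B: 21→32, due 19, tardiness 13
Sum = 0+0+0+4+13 = 17.
Difference = 9 − 17 = -8.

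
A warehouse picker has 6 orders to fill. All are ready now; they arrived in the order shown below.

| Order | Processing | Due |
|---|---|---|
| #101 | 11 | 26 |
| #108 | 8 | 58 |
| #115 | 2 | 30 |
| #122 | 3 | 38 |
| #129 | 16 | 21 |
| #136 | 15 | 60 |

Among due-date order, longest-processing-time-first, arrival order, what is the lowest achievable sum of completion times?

EDD (increasing due date): #129 #101 #115 #122 #108 #136.
#129: 0→16
#101: 16→27
#115: 27→29
#122: 29→32
#108: 32→40
#136: 40→55
Sum = 16+27+29+32+40+55 = 199.
LPT (decreasing processing time): #129 #136 #101 #108 #122 #115.
#129: 0→16
#136: 16→31
#101: 31→42
#108: 42→50
#122: 50→53
#115: 53→55
Sum = 16+31+42+50+53+55 = 247.
FIFO (arrival order): #101 #108 #115 #122 #129 #136.
#101: 0→11
#108: 11→19
#115: 19→21
#122: 21→24
#129: 24→40
#136: 40→55
Sum = 11+19+21+24+40+55 = 170.
EDD 199, LPT 247, FIFO 170 → minimum 170.

170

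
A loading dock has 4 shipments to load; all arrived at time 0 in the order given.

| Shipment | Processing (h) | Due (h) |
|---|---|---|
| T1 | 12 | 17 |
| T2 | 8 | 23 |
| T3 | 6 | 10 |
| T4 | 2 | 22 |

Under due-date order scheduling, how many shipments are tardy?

2

EDD (increasing due date): T3 T1 T4 T2.
T3: 0→6, due 10, tardiness 0
T1: 6→18, due 17, tardiness 1
T4: 18→20, due 22, tardiness 0
T2: 20→28, due 23, tardiness 5
Late shipments: 2.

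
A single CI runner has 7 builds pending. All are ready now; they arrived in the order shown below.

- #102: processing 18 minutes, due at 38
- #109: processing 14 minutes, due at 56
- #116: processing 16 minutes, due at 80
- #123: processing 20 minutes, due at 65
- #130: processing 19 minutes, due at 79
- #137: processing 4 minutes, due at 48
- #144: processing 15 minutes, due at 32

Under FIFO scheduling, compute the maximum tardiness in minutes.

74

FIFO (arrival order): #102 #109 #116 #123 #130 #137 #144.
#102: 0→18, due 38, tardiness 0
#109: 18→32, due 56, tardiness 0
#116: 32→48, due 80, tardiness 0
#123: 48→68, due 65, tardiness 3
#130: 68→87, due 79, tardiness 8
#137: 87→91, due 48, tardiness 43
#144: 91→106, due 32, tardiness 74
Maximum = 74.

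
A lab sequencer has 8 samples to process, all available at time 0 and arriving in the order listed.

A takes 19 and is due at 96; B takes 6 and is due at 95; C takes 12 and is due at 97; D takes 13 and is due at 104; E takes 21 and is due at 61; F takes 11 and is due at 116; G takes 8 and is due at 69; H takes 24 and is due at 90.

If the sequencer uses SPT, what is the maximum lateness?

29

SPT (increasing processing time): B G F C D A E H.
B: 0→6, due 95, lateness -89
G: 6→14, due 69, lateness -55
F: 14→25, due 116, lateness -91
C: 25→37, due 97, lateness -60
D: 37→50, due 104, lateness -54
A: 50→69, due 96, lateness -27
E: 69→90, due 61, lateness 29
H: 90→114, due 90, lateness 24
Maximum = 29.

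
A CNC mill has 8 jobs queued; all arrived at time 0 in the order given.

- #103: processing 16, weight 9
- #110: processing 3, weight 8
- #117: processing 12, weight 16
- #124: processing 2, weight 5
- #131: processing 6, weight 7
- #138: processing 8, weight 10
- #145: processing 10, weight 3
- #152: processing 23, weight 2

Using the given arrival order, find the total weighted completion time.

2031

FIFO (arrival order): #103 #110 #117 #124 #131 #138 #145 #152.
#103: finishes 16, weight 9, w·C = 144
#110: finishes 19, weight 8, w·C = 152
#117: finishes 31, weight 16, w·C = 496
#124: finishes 33, weight 5, w·C = 165
#131: finishes 39, weight 7, w·C = 273
#138: finishes 47, weight 10, w·C = 470
#145: finishes 57, weight 3, w·C = 171
#152: finishes 80, weight 2, w·C = 160
Sum = 144+152+496+165+273+470+171+160 = 2031.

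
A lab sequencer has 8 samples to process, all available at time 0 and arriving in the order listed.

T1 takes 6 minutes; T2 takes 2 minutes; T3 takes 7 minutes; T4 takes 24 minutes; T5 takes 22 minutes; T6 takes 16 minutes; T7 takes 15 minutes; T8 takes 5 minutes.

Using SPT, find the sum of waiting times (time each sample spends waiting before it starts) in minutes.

SPT (increasing processing time): T2 T8 T1 T3 T7 T6 T5 T4.
T2: waits 0, runs 0→2
T8: waits 2, runs 2→7
T1: waits 7, runs 7→13
T3: waits 13, runs 13→20
T7: waits 20, runs 20→35
T6: waits 35, runs 35→51
T5: waits 51, runs 51→73
T4: waits 73, runs 73→97
Sum = 0+2+7+13+20+35+51+73 = 201.

201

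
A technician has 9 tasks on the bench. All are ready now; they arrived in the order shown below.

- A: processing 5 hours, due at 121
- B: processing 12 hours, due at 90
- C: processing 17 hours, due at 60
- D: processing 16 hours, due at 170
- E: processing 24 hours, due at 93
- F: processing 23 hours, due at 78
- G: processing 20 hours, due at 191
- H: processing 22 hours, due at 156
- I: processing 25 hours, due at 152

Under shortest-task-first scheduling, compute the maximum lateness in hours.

46

SPT (increasing processing time): A B D C G H F E I.
A: 0→5, due 121, lateness -116
B: 5→17, due 90, lateness -73
D: 17→33, due 170, lateness -137
C: 33→50, due 60, lateness -10
G: 50→70, due 191, lateness -121
H: 70→92, due 156, lateness -64
F: 92→115, due 78, lateness 37
E: 115→139, due 93, lateness 46
I: 139→164, due 152, lateness 12
Maximum = 46.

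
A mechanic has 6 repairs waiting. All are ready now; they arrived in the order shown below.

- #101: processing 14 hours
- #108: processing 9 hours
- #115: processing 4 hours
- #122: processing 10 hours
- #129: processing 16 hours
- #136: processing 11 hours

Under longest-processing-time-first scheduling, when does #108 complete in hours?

LPT (decreasing processing time): #129 #101 #136 #122 #108 #115.
#129: 0→16
#101: 16→30
#136: 30→41
#122: 41→51
#108: 51→60

60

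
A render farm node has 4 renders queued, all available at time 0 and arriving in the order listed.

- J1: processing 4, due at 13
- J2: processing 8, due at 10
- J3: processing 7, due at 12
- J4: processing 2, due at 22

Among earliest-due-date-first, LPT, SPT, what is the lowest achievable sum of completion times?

42

EDD (increasing due date): J2 J3 J1 J4.
J2: 0→8
J3: 8→15
J1: 15→19
J4: 19→21
Sum = 8+15+19+21 = 63.
LPT (decreasing processing time): J2 J3 J1 J4.
J2: 0→8
J3: 8→15
J1: 15→19
J4: 19→21
Sum = 8+15+19+21 = 63.
SPT (increasing processing time): J4 J1 J3 J2.
J4: 0→2
J1: 2→6
J3: 6→13
J2: 13→21
Sum = 2+6+13+21 = 42.
EDD 63, LPT 63, SPT 42 → minimum 42.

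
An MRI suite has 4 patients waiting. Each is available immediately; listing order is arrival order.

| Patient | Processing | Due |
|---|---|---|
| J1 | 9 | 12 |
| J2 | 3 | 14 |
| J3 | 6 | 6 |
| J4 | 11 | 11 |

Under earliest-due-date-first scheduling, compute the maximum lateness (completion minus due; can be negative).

15

EDD (increasing due date): J3 J4 J1 J2.
J3: 0→6, due 6, lateness 0
J4: 6→17, due 11, lateness 6
J1: 17→26, due 12, lateness 14
J2: 26→29, due 14, lateness 15
Maximum = 15.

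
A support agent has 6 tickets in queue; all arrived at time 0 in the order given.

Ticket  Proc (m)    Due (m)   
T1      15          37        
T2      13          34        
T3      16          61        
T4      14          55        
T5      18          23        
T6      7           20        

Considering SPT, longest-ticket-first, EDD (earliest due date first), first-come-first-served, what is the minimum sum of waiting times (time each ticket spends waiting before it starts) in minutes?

175

SPT (increasing processing time): T6 T2 T4 T1 T3 T5.
T6: waits 0, runs 0→7
T2: waits 7, runs 7→20
T4: waits 20, runs 20→34
T1: waits 34, runs 34→49
T3: waits 49, runs 49→65
T5: waits 65, runs 65→83
Sum = 0+7+20+34+49+65 = 175.
LPT (decreasing processing time): T5 T3 T1 T4 T2 T6.
T5: waits 0, runs 0→18
T3: waits 18, runs 18→34
T1: waits 34, runs 34→49
T4: waits 49, runs 49→63
T2: waits 63, runs 63→76
T6: waits 76, runs 76→83
Sum = 0+18+34+49+63+76 = 240.
EDD (increasing due date): T6 T5 T2 T1 T4 T3.
T6: waits 0, runs 0→7
T5: waits 7, runs 7→25
T2: waits 25, runs 25→38
T1: waits 38, runs 38→53
T4: waits 53, runs 53→67
T3: waits 67, runs 67→83
Sum = 0+7+25+38+53+67 = 190.
FIFO (arrival order): T1 T2 T3 T4 T5 T6.
T1: waits 0, runs 0→15
T2: waits 15, runs 15→28
T3: waits 28, runs 28→44
T4: waits 44, runs 44→58
T5: waits 58, runs 58→76
T6: waits 76, runs 76→83
Sum = 0+15+28+44+58+76 = 221.
SPT 175, LPT 240, EDD 190, FIFO 221 → minimum 175.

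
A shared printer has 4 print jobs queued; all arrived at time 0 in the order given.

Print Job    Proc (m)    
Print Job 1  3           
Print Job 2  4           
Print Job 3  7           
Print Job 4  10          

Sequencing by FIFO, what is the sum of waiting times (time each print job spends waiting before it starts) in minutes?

FIFO (arrival order): Print Job 1 Print Job 2 Print Job 3 Print Job 4.
Print Job 1: waits 0, runs 0→3
Print Job 2: waits 3, runs 3→7
Print Job 3: waits 7, runs 7→14
Print Job 4: waits 14, runs 14→24
Sum = 0+3+7+14 = 24.

24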